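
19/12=1.58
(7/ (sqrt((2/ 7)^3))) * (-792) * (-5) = 48510 * sqrt(14) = 181507.80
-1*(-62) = 62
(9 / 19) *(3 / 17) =27 / 323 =0.08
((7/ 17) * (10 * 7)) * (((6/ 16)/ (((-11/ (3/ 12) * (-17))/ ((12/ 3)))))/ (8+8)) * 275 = 0.99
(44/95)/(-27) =-44/2565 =-0.02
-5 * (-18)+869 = 959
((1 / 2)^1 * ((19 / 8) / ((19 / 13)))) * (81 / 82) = 1053 / 1312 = 0.80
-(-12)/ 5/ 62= 6/ 155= 0.04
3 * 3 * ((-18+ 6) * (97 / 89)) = -10476 / 89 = -117.71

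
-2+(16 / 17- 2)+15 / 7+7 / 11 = -366 / 1309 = -0.28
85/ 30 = 2.83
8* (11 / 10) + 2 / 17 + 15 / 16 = 13403 / 1360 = 9.86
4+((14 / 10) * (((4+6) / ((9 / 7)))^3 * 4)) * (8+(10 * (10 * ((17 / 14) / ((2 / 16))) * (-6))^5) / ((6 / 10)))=-15074383233023892414788 / 5103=-2954023757206328123.61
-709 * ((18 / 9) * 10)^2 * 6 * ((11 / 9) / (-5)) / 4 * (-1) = -311960 / 3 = -103986.67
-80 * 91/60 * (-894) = 108472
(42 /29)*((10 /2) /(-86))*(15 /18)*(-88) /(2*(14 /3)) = 825 /1247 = 0.66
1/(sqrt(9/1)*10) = 1/30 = 0.03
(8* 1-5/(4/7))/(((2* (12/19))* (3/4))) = -19/24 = -0.79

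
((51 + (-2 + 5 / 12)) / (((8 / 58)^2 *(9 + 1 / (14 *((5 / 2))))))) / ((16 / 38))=331644145 / 485376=683.27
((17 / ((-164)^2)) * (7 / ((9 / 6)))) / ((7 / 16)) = 34 / 5043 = 0.01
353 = 353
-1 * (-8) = 8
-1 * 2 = -2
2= 2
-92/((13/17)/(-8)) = 962.46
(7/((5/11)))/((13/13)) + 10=127/5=25.40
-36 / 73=-0.49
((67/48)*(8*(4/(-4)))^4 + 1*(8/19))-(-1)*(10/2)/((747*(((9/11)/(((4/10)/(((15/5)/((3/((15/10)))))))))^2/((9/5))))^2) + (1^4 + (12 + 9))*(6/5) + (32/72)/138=28718982401892971702/4999685657540625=5744.16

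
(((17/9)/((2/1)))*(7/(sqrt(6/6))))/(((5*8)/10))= 119/72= 1.65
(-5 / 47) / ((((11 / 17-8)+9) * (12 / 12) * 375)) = -17 / 98700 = -0.00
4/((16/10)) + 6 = 17/2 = 8.50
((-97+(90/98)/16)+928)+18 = 665661/784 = 849.06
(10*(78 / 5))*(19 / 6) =494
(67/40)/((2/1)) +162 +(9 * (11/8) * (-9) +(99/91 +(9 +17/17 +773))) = 6082807/7280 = 835.55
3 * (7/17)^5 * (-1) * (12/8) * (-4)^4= -13.64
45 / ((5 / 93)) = 837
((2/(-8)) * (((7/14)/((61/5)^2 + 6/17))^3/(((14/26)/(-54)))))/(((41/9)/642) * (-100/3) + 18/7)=233530012828125/577785414129547788928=0.00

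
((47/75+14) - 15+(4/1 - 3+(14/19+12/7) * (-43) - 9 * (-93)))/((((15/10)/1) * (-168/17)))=-31041898/628425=-49.40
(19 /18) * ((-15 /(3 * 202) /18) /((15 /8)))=-19 /24543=-0.00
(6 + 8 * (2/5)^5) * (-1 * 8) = -152048/3125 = -48.66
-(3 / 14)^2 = -9 / 196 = -0.05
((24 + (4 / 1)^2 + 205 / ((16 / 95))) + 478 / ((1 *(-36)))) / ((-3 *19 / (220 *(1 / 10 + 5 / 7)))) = -281479 / 72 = -3909.43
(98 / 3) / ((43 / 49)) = 37.22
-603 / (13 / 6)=-3618 / 13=-278.31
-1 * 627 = -627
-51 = -51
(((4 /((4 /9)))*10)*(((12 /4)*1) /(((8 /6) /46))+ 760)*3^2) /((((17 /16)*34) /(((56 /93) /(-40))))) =-2611224 /8959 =-291.46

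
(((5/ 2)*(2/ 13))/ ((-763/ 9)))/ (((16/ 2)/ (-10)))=225/ 39676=0.01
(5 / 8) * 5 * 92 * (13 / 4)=7475 / 8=934.38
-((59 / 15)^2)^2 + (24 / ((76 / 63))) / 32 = -3674109619 / 15390000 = -238.73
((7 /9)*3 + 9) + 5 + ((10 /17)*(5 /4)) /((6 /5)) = 3457 /204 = 16.95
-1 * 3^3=-27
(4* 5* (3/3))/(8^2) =0.31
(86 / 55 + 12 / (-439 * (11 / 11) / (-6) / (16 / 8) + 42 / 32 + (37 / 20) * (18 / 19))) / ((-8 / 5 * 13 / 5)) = -46395355 / 103415884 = -0.45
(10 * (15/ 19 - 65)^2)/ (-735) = -2976800/ 53067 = -56.10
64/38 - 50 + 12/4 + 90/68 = -28419/646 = -43.99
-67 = -67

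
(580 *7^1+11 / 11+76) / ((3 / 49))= 67571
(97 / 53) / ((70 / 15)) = 291 / 742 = 0.39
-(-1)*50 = 50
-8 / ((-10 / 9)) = 36 / 5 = 7.20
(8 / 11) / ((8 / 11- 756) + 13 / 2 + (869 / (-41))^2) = -26896 / 11077571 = -0.00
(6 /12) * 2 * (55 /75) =11 /15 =0.73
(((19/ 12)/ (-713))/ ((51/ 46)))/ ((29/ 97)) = -1843/ 275094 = -0.01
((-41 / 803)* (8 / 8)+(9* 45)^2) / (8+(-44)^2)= 65856017 / 780516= 84.37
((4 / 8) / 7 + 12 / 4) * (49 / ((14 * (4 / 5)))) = 13.44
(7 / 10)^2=49 / 100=0.49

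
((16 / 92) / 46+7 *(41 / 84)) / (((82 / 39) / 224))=7903532 / 21689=364.40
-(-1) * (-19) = -19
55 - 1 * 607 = -552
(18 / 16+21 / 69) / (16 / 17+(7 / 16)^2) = 143072 / 113367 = 1.26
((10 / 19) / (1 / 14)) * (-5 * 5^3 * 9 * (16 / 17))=-12600000 / 323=-39009.29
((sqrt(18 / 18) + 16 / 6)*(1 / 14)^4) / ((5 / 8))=11 / 72030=0.00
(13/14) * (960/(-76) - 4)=-2054/133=-15.44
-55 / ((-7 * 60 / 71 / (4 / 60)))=781 / 1260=0.62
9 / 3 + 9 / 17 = 60 / 17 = 3.53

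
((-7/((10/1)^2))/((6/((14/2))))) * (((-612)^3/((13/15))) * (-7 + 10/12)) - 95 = -8657871643/65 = -133198025.28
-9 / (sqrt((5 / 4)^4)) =-144 / 25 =-5.76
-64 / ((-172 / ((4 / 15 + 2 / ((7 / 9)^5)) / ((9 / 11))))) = 323610848 / 97564635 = 3.32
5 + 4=9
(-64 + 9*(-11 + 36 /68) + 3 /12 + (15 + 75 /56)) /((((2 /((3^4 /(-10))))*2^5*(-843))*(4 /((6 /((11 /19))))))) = -207529533 /3766568960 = -0.06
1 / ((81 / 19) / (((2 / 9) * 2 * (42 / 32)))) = 133 / 972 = 0.14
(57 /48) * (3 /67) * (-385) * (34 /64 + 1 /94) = -17885175 /1612288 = -11.09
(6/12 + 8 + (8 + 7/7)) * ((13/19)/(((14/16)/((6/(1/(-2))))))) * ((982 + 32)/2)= -1581840/19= -83254.74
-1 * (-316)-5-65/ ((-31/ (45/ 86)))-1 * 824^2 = -1809317965/ 2666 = -678663.90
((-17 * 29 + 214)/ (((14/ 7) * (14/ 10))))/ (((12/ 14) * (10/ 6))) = -279/ 4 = -69.75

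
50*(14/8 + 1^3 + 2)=475/2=237.50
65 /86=0.76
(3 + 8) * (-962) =-10582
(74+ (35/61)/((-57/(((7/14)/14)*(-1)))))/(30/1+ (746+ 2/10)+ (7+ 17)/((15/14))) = 5145985/55534644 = 0.09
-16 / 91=-0.18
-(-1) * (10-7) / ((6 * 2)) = 1 / 4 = 0.25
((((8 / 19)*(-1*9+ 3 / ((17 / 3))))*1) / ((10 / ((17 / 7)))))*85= -9792 / 133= -73.62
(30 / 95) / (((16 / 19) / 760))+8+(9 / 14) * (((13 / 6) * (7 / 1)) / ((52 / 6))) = 294.12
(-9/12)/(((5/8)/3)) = -18/5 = -3.60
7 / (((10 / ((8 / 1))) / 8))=224 / 5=44.80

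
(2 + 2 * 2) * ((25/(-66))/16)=-25/176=-0.14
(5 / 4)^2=25 / 16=1.56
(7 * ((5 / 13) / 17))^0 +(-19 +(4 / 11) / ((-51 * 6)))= -18.00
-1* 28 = -28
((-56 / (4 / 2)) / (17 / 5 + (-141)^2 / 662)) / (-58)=46340 / 3209111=0.01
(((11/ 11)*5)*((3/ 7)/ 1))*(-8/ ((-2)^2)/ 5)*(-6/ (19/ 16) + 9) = -450/ 133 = -3.38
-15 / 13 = -1.15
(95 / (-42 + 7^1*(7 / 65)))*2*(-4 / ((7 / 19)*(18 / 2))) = 938600 / 168903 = 5.56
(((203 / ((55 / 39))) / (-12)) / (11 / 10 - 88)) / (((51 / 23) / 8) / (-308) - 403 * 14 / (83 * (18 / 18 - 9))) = 564239312 / 34728450955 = 0.02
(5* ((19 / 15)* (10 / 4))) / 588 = 95 / 3528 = 0.03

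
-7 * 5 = -35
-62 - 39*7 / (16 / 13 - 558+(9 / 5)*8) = -2168003 / 35254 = -61.50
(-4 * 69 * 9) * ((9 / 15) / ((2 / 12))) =-44712 / 5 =-8942.40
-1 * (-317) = 317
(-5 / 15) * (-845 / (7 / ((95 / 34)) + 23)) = 80275 / 7269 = 11.04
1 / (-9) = -1 / 9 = -0.11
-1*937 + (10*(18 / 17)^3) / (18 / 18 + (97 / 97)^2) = -4574321 / 4913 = -931.06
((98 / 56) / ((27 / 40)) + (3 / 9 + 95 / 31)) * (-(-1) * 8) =40112 / 837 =47.92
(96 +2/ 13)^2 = 1562500/ 169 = 9245.56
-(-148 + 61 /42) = 6155 /42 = 146.55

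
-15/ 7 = -2.14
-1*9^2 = -81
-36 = -36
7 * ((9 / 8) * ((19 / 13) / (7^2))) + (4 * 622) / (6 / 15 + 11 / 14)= 126802673 / 60424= 2098.55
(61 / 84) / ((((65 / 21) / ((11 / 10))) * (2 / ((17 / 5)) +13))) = 1037 / 54600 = 0.02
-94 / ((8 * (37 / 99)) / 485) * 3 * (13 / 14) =-88011495 / 2072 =-42476.59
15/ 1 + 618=633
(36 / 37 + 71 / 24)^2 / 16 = 12187081 / 12616704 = 0.97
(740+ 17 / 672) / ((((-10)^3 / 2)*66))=-497297 / 22176000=-0.02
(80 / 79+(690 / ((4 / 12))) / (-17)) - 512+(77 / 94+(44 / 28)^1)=-557046649 / 883694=-630.36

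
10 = 10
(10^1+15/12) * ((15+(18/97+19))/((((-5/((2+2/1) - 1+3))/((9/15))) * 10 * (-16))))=67149/38800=1.73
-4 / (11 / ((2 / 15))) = -8 / 165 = -0.05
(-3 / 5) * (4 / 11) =-12 / 55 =-0.22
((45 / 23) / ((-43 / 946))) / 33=-30 / 23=-1.30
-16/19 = -0.84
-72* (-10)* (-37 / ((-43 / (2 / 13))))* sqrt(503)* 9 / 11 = 479520* sqrt(503) / 6149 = 1748.99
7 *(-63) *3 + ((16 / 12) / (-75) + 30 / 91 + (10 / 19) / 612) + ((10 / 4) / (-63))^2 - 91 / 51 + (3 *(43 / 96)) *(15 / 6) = -35227849893079 / 26665329600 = -1321.11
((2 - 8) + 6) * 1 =0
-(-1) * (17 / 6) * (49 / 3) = 833 / 18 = 46.28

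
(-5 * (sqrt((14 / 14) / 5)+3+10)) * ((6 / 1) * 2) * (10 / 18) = -1300 / 3 - 20 * sqrt(5) / 3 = -448.24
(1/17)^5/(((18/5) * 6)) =5/153344556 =0.00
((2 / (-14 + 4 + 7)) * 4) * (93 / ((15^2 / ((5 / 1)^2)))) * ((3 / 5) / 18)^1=-124 / 135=-0.92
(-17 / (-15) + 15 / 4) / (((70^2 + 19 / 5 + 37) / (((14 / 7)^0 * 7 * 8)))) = 2051 / 37056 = 0.06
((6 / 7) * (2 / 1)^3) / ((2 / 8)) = 192 / 7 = 27.43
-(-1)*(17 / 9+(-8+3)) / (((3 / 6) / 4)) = -224 / 9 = -24.89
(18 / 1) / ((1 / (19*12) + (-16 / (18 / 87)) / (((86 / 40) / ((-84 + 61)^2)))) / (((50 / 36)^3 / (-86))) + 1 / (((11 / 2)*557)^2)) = 100302532171875 / 3403448431963410548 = 0.00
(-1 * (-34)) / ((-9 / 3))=-34 / 3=-11.33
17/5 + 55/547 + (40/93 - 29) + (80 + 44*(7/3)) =13361889/84785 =157.60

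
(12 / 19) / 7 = 12 / 133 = 0.09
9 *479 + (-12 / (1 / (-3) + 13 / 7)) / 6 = 68955 / 16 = 4309.69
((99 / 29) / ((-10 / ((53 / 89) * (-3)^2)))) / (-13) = 47223 / 335530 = 0.14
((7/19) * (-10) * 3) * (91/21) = -910/19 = -47.89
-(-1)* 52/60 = 13/15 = 0.87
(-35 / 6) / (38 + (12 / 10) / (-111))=-925 / 6024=-0.15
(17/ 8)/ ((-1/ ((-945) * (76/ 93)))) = 101745/ 62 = 1641.05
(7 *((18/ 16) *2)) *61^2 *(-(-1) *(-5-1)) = -351634.50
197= 197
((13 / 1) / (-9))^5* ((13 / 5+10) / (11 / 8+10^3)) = -0.08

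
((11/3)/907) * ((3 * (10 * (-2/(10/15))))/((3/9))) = -990/907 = -1.09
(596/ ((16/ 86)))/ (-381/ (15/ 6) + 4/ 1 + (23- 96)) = -32035/ 2214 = -14.47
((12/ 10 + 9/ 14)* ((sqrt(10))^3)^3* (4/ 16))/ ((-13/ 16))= -516000* sqrt(10)/ 91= -17931.16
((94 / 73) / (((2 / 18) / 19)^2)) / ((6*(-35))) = -458109 / 2555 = -179.30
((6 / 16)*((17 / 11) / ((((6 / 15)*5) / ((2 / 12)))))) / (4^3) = 17 / 22528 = 0.00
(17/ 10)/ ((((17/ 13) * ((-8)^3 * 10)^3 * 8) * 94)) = -13/ 1009317314560000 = -0.00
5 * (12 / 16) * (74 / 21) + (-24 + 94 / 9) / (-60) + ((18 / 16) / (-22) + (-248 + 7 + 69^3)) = 54599760631 / 166320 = 328281.39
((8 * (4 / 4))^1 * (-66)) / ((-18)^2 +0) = -44 / 27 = -1.63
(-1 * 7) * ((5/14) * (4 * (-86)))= 860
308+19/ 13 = 4023/ 13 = 309.46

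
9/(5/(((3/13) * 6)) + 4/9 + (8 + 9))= 162/379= 0.43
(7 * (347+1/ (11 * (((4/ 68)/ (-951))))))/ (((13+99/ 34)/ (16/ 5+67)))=-206338860/ 5951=-34672.97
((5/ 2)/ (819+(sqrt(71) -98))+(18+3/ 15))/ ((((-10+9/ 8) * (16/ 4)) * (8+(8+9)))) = -18923233/ 922591750+sqrt(71)/ 184518350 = -0.02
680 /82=8.29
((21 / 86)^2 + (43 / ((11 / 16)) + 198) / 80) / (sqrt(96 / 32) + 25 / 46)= -310284605 / 465600388 + 1427309183 *sqrt(3) / 1164000970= 1.46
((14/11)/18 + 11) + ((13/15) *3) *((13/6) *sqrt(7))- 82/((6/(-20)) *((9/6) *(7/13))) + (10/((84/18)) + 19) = 385.53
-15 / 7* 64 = -960 / 7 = -137.14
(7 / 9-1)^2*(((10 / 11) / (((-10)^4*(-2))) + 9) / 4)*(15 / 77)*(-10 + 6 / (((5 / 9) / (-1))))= -2573987 / 5717250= -0.45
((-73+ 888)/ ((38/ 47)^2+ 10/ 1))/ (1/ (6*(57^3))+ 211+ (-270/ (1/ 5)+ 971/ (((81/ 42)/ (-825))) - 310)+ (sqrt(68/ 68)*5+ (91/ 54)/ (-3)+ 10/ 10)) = -111136479885/ 605540531711906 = -0.00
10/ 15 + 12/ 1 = 38/ 3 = 12.67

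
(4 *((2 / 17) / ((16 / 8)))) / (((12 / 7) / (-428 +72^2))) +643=66085 / 51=1295.78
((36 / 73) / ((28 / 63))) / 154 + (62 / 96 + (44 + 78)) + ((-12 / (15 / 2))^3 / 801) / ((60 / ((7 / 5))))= 82835261826719 / 675363150000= 122.65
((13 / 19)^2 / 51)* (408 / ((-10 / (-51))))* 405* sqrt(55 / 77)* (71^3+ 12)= 999520021188* sqrt(35) / 2527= 2340023818.82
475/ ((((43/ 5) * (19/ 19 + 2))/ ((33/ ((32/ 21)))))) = 548625/ 1376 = 398.71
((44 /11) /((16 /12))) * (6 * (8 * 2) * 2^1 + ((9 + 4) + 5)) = 630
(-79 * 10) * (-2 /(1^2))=1580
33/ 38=0.87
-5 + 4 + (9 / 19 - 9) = -181 / 19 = -9.53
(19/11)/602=19/6622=0.00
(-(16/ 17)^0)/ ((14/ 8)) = -4/ 7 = -0.57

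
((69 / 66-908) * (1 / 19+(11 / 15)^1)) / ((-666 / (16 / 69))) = 662144 / 2667885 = 0.25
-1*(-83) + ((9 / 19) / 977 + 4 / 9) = 83.44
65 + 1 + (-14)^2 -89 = 173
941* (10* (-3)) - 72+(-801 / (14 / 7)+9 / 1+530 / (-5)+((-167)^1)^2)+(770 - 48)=-377 / 2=-188.50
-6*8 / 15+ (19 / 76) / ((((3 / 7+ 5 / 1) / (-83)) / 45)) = -133157 / 760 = -175.21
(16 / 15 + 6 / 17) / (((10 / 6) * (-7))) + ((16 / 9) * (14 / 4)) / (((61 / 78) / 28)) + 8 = 230.65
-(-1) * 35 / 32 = 1.09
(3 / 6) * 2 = 1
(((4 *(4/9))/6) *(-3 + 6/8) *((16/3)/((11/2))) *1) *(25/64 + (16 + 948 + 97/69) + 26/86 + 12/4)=-184020223/293733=-626.49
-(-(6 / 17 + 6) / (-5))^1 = -1.27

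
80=80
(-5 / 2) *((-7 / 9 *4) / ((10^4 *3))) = 7 / 27000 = 0.00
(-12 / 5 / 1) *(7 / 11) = -84 / 55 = -1.53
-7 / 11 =-0.64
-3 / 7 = -0.43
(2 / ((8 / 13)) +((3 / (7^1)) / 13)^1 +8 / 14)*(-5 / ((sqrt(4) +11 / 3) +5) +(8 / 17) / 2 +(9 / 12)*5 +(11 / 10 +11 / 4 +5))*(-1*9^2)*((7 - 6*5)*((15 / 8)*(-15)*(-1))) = 3956400926685 / 1584128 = 2497526.04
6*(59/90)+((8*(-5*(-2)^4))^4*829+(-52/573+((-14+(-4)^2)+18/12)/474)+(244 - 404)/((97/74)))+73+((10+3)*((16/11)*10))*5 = 44784661924860603869261/321999260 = 139083120640900.24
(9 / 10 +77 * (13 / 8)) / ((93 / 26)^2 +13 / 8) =851929 / 97475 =8.74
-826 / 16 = -413 / 8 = -51.62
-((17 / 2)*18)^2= -23409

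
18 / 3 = 6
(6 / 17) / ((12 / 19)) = 19 / 34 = 0.56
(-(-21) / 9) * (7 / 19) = 49 / 57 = 0.86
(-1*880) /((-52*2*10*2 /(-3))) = -33 /26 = -1.27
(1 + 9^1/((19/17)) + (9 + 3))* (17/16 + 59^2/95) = 286555/361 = 793.78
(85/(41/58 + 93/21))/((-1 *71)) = -6902/29607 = -0.23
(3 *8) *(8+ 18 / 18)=216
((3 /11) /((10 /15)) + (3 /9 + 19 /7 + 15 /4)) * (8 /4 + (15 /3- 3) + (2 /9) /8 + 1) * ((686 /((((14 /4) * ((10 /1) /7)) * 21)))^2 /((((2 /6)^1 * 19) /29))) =11988910213 /1692900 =7081.88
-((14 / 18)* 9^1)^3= -343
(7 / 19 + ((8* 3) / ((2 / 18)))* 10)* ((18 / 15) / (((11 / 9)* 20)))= 1108269 / 10450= 106.05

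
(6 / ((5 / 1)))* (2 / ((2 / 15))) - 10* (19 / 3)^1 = -136 / 3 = -45.33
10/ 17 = 0.59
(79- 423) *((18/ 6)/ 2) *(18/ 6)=-1548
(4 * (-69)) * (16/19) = -4416/19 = -232.42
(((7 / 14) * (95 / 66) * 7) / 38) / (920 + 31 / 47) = 1645 / 11423544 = 0.00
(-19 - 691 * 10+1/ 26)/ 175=-180153/ 4550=-39.59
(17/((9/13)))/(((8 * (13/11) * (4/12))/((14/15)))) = 1309/180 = 7.27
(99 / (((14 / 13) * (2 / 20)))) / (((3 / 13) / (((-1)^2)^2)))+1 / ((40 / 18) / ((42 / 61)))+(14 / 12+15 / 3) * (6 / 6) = 25556257 / 6405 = 3990.05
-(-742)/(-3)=-742/3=-247.33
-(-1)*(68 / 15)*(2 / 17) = 8 / 15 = 0.53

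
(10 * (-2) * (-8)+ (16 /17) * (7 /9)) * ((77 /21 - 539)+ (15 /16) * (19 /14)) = -551612393 /6426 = -85840.71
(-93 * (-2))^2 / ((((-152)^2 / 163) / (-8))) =-1409787 / 722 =-1952.61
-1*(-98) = 98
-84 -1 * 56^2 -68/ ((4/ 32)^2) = -7572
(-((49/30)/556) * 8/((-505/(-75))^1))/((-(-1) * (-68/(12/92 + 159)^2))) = 164096100/126252727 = 1.30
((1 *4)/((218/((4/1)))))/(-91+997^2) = 4/54168531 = 0.00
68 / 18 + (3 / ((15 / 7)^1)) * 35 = 475 / 9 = 52.78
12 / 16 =3 / 4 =0.75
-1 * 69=-69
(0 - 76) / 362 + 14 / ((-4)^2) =963 / 1448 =0.67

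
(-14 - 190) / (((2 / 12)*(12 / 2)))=-204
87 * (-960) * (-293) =24471360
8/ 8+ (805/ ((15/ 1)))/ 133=1.40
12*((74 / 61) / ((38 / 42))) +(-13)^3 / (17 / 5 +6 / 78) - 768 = -362461859 / 261934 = -1383.79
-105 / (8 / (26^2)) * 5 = -88725 / 2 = -44362.50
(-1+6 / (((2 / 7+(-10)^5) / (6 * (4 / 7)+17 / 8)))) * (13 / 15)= -0.87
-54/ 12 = -9/ 2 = -4.50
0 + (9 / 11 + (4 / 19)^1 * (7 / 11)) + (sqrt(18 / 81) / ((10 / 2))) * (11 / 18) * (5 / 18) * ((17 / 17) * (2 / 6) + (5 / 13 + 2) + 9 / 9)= 1595 * sqrt(2) / 37908 + 199 / 209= 1.01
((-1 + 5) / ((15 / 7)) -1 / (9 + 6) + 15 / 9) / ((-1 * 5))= -52 / 75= -0.69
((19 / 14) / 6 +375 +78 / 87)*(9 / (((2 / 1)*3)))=916235 / 1624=564.18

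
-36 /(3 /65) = -780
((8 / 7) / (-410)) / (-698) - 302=-151246128 / 500815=-302.00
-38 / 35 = -1.09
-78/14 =-5.57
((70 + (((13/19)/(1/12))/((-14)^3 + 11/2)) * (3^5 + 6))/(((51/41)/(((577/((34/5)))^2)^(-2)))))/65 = 0.00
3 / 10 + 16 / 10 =19 / 10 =1.90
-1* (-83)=83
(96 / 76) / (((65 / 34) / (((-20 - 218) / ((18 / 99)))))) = -1068144 / 1235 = -864.89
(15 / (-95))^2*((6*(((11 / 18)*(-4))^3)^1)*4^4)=-5451776 / 9747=-559.33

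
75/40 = 1.88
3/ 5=0.60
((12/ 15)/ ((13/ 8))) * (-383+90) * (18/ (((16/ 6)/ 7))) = -443016/ 65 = -6815.63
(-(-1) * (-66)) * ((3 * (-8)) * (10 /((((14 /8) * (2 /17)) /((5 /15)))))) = 25645.71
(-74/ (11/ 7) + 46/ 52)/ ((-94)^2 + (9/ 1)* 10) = -13215/ 2552836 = -0.01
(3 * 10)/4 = 15/2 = 7.50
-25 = -25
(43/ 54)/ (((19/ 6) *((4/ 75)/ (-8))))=-2150/ 57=-37.72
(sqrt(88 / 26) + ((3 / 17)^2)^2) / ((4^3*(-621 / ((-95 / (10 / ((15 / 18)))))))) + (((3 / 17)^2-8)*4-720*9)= -3202355712929 / 491771648 + 95*sqrt(143) / 3100032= -6511.88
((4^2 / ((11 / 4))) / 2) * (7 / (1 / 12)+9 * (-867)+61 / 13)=-3209152 / 143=-22441.62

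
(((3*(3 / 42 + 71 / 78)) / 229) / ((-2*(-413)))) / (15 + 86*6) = 134 / 4570055217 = 0.00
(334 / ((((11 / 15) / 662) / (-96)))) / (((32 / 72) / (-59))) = 42267005280 / 11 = 3842455025.45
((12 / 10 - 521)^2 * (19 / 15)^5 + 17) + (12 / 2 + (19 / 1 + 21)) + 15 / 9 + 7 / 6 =881082.77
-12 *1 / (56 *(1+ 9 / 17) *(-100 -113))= 0.00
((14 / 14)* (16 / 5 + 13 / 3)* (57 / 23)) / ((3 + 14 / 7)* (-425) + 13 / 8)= -17176 / 1953505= -0.01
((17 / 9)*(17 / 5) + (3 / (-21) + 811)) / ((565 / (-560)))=-4119088 / 5085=-810.05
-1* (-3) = 3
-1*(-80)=80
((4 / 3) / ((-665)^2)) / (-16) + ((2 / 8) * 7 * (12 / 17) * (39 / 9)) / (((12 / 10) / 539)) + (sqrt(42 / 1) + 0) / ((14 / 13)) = 13 * sqrt(42) / 14 + 72302313411 / 30071300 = 2410.38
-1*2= -2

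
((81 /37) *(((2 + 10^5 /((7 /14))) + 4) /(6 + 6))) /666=300009 /5476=54.79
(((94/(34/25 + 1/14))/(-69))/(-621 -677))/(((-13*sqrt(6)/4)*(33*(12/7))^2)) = -403025*sqrt(6)/34302557496636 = -0.00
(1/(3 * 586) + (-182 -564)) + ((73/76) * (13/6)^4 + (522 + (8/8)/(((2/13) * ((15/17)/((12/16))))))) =-28470670199/144296640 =-197.31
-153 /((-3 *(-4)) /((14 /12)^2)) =-833 /48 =-17.35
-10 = -10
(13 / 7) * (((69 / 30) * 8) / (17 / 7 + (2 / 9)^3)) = 871884 / 62245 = 14.01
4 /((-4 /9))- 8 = -17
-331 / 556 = -0.60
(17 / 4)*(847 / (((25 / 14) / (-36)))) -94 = -1816624 / 25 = -72664.96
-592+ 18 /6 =-589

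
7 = 7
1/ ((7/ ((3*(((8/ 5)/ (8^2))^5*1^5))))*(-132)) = -1/ 31539200000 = -0.00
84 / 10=42 / 5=8.40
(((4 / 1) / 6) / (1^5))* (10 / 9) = 20 / 27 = 0.74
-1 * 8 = -8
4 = 4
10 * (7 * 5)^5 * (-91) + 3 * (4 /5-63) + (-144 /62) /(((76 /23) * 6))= -140755999456132 /2945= -47794906436.72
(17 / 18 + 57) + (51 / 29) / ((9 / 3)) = 30553 / 522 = 58.53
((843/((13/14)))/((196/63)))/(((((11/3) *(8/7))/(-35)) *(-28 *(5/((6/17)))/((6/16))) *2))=1433943/1244672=1.15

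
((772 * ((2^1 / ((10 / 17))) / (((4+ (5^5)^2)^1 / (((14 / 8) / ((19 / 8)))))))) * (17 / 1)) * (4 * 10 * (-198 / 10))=-2473821504 / 927734755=-2.67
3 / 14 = 0.21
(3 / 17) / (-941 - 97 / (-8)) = -8 / 42109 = -0.00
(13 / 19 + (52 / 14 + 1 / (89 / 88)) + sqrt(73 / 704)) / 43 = sqrt(803) / 3784 + 1483 / 11837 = 0.13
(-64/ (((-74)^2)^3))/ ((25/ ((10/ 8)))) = -1/ 51314528180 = -0.00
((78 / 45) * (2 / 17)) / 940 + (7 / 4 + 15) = 4015027 / 239700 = 16.75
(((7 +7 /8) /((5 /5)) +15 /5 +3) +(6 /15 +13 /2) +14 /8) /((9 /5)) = 901 /72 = 12.51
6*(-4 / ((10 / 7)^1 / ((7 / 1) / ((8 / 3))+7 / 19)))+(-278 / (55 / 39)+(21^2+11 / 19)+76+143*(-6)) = -1228581 / 2090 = -587.84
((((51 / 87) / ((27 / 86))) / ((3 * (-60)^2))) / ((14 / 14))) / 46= 0.00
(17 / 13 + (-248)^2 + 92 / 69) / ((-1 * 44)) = -218069 / 156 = -1397.88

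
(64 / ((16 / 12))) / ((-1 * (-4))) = 12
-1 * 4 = -4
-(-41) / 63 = 41 / 63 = 0.65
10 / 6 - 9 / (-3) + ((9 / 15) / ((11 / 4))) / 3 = 782 / 165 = 4.74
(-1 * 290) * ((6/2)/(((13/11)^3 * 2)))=-578985/2197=-263.53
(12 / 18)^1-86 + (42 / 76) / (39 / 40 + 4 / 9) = -353452 / 4161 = -84.94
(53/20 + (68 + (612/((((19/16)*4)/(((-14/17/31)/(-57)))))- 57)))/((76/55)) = 33754413/3402064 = 9.92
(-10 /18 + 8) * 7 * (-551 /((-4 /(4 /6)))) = 258419 /54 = 4785.54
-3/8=-0.38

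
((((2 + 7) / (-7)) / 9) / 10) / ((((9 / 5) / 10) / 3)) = -5 / 21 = -0.24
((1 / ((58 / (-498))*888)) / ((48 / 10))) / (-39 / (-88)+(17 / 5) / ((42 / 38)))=-159775 / 279143096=-0.00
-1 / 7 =-0.14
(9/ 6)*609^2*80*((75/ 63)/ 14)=3784500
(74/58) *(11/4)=407/116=3.51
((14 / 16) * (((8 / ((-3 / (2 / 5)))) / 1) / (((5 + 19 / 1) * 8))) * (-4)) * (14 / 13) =49 / 2340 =0.02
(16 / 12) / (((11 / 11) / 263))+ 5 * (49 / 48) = 17077 / 48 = 355.77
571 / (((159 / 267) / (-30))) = -28765.47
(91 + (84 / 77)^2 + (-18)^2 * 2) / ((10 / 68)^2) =103534828 / 3025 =34226.39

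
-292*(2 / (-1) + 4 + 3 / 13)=-8468 / 13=-651.38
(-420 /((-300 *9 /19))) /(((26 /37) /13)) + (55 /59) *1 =295289 /5310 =55.61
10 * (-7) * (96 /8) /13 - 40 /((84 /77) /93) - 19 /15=-677797 /195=-3475.88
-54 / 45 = -6 / 5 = -1.20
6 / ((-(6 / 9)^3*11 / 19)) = -1539 / 44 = -34.98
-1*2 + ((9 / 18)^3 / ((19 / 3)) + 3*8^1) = 3347 / 152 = 22.02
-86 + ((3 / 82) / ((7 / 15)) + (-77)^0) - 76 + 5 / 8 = -368041 / 2296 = -160.30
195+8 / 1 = 203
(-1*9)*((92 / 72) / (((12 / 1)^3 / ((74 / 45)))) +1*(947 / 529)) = -663198659 / 41135040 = -16.12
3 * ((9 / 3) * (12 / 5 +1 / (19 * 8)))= 16461 / 760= 21.66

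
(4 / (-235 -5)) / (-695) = 1 / 41700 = 0.00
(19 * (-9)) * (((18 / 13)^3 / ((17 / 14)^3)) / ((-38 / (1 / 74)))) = 36006768 / 399372857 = 0.09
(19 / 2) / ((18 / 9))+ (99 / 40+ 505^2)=10201289 / 40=255032.22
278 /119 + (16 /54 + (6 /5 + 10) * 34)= 6159842 /16065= 383.43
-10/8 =-5/4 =-1.25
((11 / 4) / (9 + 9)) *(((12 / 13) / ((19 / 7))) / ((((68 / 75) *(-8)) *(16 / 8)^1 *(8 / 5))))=-9625 / 4299776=-0.00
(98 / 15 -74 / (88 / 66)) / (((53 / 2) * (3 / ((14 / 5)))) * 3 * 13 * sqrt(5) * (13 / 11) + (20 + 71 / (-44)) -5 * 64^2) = 0.00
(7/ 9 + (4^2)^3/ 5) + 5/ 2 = 74023/ 90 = 822.48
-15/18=-5/6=-0.83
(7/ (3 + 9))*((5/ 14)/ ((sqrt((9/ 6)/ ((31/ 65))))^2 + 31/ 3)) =155/ 10028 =0.02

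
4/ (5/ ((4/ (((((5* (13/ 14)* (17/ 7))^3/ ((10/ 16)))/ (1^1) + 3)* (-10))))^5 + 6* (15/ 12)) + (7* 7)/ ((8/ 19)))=33754662127266727590677585916296312322820376032/ 987675478286377477106509156053178914072327315181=0.03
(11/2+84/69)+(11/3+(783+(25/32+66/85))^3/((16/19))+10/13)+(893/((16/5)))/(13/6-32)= 29646982020779789946561181/51697812701184000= 573466854.24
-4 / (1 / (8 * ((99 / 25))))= -3168 / 25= -126.72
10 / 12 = 5 / 6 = 0.83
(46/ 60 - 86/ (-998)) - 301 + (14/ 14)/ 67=-300.13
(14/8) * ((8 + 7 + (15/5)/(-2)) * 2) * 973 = 183897/4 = 45974.25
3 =3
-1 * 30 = -30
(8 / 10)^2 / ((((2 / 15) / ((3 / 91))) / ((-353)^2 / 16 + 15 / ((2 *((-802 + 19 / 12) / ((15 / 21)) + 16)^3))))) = 1232.40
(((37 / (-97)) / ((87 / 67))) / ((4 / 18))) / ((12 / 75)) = -8.26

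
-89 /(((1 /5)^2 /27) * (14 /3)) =-180225 /14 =-12873.21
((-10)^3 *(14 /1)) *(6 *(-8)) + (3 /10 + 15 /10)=3360009 /5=672001.80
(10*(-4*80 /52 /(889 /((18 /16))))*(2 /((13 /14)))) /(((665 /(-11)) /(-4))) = -31680 /2854579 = -0.01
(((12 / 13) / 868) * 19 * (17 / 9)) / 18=323 / 152334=0.00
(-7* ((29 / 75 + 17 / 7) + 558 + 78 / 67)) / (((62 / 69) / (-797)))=181180176103 / 51925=3489266.75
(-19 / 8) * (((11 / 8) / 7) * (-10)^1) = 4.67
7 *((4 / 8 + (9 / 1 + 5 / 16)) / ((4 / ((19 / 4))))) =20881 / 256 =81.57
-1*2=-2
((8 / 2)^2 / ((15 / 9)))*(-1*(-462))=22176 / 5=4435.20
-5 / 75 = -1 / 15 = -0.07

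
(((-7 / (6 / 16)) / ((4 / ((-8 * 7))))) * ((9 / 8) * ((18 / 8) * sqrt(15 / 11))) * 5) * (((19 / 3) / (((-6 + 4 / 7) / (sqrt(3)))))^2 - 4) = 321.86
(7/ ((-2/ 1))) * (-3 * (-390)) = -4095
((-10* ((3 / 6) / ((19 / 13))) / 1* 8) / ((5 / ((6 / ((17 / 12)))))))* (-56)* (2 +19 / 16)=78624 / 19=4138.11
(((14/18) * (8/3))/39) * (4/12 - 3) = -448/3159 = -0.14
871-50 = 821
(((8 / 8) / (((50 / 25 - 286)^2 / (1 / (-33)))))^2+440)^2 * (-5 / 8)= -121000.00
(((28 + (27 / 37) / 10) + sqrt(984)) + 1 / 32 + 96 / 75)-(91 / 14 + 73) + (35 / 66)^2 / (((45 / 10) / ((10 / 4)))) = -14493743027 / 290109600 + 2 *sqrt(246) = -18.59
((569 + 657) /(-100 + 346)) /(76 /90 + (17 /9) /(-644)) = 1973860 /333289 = 5.92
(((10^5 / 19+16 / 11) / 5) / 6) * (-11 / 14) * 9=-825228 / 665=-1240.94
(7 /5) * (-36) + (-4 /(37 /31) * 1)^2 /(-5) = -360364 /6845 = -52.65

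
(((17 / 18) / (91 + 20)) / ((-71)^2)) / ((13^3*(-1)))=-17 / 22128003846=-0.00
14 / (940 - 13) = 0.02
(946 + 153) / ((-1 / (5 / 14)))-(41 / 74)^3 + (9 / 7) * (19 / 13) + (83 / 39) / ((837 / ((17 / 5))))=-390.78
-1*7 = -7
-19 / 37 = -0.51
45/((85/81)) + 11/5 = 3832/85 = 45.08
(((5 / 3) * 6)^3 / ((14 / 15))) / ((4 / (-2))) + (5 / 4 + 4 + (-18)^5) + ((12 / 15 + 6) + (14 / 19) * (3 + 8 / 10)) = -264612441 / 140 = -1890088.86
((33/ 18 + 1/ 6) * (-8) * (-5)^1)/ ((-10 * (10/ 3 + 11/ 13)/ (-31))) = 9672/ 163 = 59.34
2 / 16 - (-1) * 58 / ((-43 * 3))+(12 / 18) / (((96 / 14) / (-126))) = -12977 / 1032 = -12.57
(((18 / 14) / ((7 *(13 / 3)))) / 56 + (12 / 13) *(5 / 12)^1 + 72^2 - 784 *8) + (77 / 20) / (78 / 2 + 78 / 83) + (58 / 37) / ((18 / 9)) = -1828785637513 / 1682826600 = -1086.73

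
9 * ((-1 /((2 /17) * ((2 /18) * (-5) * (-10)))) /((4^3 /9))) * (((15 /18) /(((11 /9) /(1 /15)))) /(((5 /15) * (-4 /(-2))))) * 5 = -37179 /56320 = -0.66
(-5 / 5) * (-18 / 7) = 18 / 7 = 2.57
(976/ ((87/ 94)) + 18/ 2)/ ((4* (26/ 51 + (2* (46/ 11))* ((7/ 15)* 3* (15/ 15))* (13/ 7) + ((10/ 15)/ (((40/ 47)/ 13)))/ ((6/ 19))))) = 519076470/ 106404103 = 4.88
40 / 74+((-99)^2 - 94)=359179 / 37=9707.54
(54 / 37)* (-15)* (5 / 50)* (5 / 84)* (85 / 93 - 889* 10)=37200825 / 32116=1158.33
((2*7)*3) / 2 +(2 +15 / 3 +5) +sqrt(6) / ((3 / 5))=37.08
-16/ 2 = -8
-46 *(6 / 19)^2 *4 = -18.35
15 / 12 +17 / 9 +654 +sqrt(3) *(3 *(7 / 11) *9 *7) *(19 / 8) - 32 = 25137 *sqrt(3) / 88 +22505 / 36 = 1119.90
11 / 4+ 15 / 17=247 / 68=3.63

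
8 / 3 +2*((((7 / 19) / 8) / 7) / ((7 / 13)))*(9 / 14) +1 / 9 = 187253 / 67032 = 2.79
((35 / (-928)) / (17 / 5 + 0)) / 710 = -35 / 2240192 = -0.00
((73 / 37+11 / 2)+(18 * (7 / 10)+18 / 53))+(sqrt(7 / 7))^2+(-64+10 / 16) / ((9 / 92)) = -18426166 / 29415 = -626.42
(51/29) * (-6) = -306/29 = -10.55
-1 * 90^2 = -8100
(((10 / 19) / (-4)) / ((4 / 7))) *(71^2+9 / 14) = -352915 / 304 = -1160.90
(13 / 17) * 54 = 702 / 17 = 41.29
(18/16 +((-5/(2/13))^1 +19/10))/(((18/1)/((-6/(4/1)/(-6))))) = -0.41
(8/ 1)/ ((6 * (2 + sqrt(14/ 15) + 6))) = 80/ 473 - 2 * sqrt(210)/ 1419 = 0.15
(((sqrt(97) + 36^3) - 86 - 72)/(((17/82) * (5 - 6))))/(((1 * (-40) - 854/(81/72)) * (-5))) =-8578881/152830 - 369 * sqrt(97)/305660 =-56.15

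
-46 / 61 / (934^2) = -23 / 26606858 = -0.00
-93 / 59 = -1.58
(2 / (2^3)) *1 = 1 / 4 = 0.25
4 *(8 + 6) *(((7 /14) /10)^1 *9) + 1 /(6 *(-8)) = 6043 /240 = 25.18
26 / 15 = 1.73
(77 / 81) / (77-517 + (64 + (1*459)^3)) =77 / 7832878443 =0.00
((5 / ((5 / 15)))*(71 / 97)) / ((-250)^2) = 0.00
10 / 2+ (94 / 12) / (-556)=16633 / 3336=4.99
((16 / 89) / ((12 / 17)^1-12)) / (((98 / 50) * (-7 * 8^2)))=0.00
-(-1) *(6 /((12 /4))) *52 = 104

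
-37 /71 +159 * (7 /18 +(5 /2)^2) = 898913 /852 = 1055.06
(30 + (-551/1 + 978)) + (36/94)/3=457.13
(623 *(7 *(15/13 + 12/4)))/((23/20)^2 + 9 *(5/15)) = 13456800/3211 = 4190.84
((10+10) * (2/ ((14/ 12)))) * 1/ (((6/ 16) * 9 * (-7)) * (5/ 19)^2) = -46208/ 2205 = -20.96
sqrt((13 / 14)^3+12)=5 * sqrt(19670) / 196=3.58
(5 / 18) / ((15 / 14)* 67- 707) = -35 / 80037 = -0.00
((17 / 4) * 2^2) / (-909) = -17 / 909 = -0.02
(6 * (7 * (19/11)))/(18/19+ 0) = 2527/33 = 76.58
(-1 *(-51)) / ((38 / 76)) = 102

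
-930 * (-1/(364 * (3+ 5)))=465/1456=0.32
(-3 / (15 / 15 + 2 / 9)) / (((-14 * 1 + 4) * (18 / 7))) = 21 / 220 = 0.10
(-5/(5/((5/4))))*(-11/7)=55/28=1.96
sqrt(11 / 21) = sqrt(231) / 21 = 0.72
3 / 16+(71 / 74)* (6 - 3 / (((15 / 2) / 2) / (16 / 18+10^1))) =-64301 / 26640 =-2.41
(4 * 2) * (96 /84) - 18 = -62 /7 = -8.86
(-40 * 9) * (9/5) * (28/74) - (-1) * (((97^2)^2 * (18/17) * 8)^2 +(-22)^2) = 6013129851481027095556/10693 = 562342640183393537.41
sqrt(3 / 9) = sqrt(3) / 3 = 0.58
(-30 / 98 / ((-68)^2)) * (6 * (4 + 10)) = -45 / 8092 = -0.01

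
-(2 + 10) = -12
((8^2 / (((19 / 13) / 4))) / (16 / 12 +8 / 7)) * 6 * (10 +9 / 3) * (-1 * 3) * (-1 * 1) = 314496 / 19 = 16552.42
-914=-914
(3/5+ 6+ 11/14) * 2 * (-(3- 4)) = 517/35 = 14.77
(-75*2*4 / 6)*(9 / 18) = -50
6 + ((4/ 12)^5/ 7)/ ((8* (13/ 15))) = 353813/ 58968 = 6.00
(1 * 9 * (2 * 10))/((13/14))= 2520/13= 193.85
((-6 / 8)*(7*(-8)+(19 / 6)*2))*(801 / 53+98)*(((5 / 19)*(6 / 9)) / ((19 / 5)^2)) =111656875 / 2181162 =51.19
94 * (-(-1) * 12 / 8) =141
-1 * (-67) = 67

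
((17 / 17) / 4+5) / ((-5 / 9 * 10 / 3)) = -567 / 200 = -2.84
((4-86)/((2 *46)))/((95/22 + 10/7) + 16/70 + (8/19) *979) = -299915/140715357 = -0.00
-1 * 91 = -91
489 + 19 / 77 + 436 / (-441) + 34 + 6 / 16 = 20282345 / 38808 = 522.63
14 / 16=7 / 8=0.88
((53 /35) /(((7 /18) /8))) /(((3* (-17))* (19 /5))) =-2544 /15827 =-0.16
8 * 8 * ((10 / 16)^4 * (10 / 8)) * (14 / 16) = 21875 / 2048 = 10.68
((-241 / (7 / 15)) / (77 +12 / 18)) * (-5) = 54225 / 1631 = 33.25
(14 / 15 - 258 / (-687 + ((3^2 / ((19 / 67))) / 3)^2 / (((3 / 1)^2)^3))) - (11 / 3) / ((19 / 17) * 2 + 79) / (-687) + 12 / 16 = 1177025836463273 / 571641262507980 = 2.06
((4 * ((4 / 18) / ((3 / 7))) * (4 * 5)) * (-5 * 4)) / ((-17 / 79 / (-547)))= -967971200 / 459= -2108869.72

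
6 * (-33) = -198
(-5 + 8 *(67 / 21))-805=-16474 / 21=-784.48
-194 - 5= -199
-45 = -45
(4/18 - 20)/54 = -0.37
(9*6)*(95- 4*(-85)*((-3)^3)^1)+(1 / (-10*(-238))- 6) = -1167618479 / 2380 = -490596.00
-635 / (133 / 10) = -6350 / 133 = -47.74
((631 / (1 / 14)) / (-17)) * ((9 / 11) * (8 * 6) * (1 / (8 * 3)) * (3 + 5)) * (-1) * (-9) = -11448864 / 187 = -61223.87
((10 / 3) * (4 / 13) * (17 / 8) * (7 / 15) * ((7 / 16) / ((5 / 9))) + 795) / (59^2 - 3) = 827633 / 3617120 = 0.23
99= 99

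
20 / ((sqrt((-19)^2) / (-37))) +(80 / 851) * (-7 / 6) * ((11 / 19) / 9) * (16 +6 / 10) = -17054108 / 436563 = -39.06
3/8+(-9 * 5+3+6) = -285/8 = -35.62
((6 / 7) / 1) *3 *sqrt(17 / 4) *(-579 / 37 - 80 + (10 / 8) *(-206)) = -235197 *sqrt(17) / 518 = -1872.09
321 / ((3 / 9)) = 963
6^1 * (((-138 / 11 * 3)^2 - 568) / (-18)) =-102668 / 363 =-282.83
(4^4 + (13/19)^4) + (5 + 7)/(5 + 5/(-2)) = 170081389/651605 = 261.02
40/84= 10/21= 0.48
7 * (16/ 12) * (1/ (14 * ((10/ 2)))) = 2/ 15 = 0.13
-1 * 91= -91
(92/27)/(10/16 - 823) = -736/177633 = -0.00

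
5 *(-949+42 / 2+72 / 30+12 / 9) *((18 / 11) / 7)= -83184 / 77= -1080.31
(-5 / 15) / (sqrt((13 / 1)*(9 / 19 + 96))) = -0.01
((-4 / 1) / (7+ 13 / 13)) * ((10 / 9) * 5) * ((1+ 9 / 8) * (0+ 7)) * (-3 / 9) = 2975 / 216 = 13.77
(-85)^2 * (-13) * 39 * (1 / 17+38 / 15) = -9495265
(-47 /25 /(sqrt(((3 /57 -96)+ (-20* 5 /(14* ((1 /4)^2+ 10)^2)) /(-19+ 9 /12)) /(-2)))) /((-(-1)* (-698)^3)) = 7567* sqrt(52095931930826) /68426896956911575800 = 0.00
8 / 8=1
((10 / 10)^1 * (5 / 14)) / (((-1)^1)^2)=5 / 14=0.36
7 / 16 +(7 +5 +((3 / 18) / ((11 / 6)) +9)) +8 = 5197 / 176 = 29.53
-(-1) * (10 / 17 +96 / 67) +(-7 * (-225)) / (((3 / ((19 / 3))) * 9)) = 3807893 / 10251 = 371.47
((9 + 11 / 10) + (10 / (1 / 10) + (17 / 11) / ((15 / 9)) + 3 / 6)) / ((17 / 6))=36804 / 935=39.36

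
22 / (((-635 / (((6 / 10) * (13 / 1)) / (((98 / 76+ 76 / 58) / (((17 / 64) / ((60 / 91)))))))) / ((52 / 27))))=-1584606023 / 19648170000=-0.08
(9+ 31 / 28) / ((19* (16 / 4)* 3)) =283 / 6384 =0.04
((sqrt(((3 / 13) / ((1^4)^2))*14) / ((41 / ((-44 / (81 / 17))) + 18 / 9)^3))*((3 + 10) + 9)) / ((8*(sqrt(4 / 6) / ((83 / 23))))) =-286574032272*sqrt(91) / 1817438796875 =-1.50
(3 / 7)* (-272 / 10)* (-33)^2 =-444312 / 35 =-12694.63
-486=-486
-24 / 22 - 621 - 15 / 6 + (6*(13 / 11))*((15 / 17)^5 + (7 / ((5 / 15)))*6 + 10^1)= 10731893575 / 31236854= 343.57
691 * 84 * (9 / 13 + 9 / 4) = 2220183 / 13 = 170783.31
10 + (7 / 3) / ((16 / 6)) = 87 / 8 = 10.88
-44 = -44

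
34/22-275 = -3008/11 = -273.45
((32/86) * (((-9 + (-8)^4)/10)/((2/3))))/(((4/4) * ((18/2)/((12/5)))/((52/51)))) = 3400384/54825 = 62.02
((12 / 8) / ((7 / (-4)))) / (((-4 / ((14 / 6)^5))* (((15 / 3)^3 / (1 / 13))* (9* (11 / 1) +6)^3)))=7 / 888468750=0.00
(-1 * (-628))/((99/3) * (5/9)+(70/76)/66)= 1575024/46015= 34.23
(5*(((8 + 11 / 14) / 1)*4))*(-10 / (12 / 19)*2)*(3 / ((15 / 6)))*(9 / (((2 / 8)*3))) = -560880 / 7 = -80125.71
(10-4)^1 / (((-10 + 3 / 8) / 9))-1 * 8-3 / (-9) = -3067 / 231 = -13.28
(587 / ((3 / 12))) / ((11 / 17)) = 39916 / 11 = 3628.73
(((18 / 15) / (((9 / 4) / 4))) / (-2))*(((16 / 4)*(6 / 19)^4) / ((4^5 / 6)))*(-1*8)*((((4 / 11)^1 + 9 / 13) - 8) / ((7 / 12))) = -15443136 / 652256605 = -0.02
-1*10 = -10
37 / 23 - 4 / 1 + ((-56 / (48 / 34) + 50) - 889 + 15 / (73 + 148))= -13434218 / 15249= -880.99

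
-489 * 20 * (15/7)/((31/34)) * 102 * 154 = -11192623200/31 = -361052361.29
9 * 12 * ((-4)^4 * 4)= 110592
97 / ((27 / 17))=1649 / 27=61.07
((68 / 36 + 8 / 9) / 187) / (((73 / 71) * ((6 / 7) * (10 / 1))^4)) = 170471 / 63690105600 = 0.00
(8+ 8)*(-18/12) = -24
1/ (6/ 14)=7/ 3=2.33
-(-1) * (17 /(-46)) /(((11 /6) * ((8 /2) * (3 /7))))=-119 /1012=-0.12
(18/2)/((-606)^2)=1/40804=0.00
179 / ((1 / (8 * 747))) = 1069704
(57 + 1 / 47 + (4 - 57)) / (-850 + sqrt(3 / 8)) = -0.00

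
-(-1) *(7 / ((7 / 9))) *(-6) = -54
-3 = -3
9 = 9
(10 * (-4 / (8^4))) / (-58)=5 / 29696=0.00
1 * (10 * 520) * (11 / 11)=5200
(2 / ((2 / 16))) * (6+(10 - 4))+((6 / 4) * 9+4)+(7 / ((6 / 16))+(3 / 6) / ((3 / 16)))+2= 1397 / 6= 232.83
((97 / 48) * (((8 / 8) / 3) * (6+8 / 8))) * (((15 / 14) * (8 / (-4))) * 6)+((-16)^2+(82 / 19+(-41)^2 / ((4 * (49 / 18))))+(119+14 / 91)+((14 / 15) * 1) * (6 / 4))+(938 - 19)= 674680373 / 484120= 1393.62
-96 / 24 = -4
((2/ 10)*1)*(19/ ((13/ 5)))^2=1805/ 169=10.68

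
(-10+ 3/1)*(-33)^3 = 251559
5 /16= 0.31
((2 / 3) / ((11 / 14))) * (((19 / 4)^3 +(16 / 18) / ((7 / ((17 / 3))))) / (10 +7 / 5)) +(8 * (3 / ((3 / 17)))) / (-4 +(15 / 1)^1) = 16571867 / 812592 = 20.39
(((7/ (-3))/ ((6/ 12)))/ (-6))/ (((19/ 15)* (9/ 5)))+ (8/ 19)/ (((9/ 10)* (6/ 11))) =205/ 171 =1.20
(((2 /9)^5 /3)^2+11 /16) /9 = 345191672083 /4518872583696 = 0.08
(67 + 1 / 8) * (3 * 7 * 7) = 78939 / 8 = 9867.38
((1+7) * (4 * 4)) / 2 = 64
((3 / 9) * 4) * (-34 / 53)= -136 / 159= -0.86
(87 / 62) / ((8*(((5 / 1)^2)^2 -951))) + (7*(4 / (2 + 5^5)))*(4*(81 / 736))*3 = 131265321 / 11629338016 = 0.01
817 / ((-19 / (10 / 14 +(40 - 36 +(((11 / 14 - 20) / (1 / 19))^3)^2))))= -766485143163715677877435 / 7529536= -101797128423811995.57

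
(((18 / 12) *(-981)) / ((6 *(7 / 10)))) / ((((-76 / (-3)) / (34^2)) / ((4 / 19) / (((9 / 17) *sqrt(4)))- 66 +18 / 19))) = 2620095675 / 2527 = 1036840.39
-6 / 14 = -3 / 7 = -0.43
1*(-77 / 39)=-77 / 39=-1.97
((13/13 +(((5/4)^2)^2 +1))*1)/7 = 0.63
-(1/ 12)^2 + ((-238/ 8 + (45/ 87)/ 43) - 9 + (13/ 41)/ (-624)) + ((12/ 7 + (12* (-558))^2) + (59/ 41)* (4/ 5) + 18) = 1444180831811807/ 32210010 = 44836398.12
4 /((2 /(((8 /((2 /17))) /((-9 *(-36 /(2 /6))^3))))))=17 /1417176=0.00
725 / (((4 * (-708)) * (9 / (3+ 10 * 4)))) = -31175 / 25488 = -1.22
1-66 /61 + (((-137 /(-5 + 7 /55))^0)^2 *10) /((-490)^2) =-119989 /1464610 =-0.08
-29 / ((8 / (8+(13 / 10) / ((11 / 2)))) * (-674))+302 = 89574257 / 296560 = 302.04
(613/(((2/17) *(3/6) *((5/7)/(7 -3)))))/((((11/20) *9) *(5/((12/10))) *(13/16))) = 37348864/10725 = 3482.41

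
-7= -7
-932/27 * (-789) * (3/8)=61279/6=10213.17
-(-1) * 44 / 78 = 0.56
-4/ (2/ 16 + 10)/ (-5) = 32/ 405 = 0.08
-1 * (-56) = 56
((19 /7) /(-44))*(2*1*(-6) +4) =38 /77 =0.49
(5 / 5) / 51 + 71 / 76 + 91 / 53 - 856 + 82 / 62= -5425806493 / 6368268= -852.01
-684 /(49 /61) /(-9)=4636 /49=94.61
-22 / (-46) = 0.48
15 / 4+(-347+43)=-1201 / 4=-300.25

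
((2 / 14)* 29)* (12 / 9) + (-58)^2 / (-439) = -2.14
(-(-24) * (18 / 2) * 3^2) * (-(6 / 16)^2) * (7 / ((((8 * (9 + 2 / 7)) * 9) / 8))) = -11907 / 520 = -22.90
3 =3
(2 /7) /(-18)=-1 /63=-0.02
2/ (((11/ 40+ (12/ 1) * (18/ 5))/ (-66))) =-5280/ 1739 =-3.04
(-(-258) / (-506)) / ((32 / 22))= -129 / 368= -0.35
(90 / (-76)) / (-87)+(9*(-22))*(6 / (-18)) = 72747 / 1102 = 66.01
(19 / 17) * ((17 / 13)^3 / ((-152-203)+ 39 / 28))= -153748 / 21752497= -0.01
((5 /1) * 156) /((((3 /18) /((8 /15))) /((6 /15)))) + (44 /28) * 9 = 35439 /35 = 1012.54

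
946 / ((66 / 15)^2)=1075 / 22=48.86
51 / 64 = 0.80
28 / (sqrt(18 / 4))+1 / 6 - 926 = -5555 / 6+28 *sqrt(2) / 3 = -912.63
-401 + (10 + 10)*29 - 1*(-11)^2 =58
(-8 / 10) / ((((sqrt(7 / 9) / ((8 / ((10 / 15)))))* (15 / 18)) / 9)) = -7776* sqrt(7) / 175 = -117.56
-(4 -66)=62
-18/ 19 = -0.95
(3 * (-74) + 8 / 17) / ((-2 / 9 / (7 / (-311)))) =-118629 / 5287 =-22.44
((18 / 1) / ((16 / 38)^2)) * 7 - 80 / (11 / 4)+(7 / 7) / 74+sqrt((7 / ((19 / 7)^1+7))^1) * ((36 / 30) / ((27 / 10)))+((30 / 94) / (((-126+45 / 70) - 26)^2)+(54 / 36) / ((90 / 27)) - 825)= -142.53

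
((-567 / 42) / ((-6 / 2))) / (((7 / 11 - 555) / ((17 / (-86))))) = 1683 / 1048856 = 0.00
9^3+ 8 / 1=737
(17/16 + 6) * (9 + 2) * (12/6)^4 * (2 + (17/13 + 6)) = 150403/13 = 11569.46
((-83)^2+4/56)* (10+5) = 1446705/14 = 103336.07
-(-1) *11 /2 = 11 /2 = 5.50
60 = 60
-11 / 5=-2.20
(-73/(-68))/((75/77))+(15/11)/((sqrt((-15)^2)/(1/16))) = 1.11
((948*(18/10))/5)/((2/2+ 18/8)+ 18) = 34128/2125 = 16.06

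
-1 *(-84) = 84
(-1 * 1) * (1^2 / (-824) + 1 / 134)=-345 / 55208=-0.01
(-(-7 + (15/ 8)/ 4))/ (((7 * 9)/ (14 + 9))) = 4807/ 2016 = 2.38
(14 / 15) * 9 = 42 / 5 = 8.40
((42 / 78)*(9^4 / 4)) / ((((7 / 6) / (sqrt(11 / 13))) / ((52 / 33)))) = 13122*sqrt(143) / 143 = 1097.32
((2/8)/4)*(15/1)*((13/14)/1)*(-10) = -8.71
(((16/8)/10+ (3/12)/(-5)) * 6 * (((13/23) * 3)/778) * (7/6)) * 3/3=819/357880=0.00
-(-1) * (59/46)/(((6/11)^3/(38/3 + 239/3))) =21752533/29808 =729.75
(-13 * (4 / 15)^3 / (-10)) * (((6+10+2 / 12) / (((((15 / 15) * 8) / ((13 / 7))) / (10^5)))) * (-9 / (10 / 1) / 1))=-524576 / 63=-8326.60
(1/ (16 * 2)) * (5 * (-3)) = -0.47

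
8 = 8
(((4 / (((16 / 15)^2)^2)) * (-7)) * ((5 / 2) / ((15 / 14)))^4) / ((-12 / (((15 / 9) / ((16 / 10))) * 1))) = 262609375 / 4718592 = 55.65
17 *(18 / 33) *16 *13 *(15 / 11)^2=4773600 / 1331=3586.48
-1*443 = -443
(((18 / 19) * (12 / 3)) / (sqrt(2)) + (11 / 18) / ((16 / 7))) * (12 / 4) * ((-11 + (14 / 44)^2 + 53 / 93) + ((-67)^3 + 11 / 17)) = -2071372132899 * sqrt(2) / 1211573 - 1611067214477 / 6678144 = -2659062.39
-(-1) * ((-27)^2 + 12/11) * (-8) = -64248/11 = -5840.73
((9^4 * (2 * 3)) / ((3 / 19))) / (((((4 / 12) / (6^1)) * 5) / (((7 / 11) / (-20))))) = -7853517 / 275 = -28558.24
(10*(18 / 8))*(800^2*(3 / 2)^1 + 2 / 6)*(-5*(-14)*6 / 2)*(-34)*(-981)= 151293796532550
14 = 14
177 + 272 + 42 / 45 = 449.93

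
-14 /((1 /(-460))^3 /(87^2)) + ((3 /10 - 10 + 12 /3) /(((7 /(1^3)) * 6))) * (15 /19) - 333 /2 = 10314306575833.39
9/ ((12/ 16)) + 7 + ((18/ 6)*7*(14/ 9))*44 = 1456.33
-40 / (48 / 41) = -205 / 6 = -34.17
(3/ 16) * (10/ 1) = 15/ 8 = 1.88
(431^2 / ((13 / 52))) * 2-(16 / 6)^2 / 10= 66873928 / 45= 1486087.29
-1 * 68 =-68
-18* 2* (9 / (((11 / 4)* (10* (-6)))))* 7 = 756 / 55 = 13.75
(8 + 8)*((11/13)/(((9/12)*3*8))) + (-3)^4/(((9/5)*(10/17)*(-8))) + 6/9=-15245/1872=-8.14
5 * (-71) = -355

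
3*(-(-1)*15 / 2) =45 / 2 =22.50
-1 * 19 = -19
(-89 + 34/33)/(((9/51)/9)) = -49351/11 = -4486.45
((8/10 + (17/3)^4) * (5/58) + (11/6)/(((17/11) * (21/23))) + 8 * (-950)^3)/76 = -1917303103770043/21244356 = -90249998.81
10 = 10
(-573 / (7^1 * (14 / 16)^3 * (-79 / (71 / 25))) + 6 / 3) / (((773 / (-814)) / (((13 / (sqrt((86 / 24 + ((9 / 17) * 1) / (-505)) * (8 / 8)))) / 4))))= -160389500986 * sqrt(9504805485) / 1352759003768725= -11.56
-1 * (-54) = 54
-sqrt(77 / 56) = -sqrt(22) / 4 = -1.17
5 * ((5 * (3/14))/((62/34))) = 1275/434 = 2.94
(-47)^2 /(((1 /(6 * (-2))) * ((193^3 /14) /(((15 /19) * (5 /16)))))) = -0.01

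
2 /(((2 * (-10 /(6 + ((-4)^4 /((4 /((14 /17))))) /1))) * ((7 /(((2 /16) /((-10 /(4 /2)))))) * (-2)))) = -499 /47600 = -0.01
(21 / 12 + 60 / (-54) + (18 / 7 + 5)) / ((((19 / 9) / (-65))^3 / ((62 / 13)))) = -109749846375 / 96026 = -1142918.03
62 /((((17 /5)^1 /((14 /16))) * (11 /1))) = 1085 /748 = 1.45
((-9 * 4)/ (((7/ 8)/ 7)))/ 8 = -36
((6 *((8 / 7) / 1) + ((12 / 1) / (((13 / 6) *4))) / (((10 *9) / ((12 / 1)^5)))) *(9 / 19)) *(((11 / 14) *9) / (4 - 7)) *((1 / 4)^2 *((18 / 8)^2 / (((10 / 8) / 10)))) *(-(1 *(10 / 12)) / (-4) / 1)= -874544121 / 387296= -2258.08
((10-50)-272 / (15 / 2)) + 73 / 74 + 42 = -36941 / 1110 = -33.28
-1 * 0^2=0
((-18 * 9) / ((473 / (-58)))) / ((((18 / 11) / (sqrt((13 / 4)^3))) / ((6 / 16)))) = 10179 * sqrt(13) / 1376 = 26.67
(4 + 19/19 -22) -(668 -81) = -604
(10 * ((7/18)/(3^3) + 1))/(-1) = -2465/243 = -10.14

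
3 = 3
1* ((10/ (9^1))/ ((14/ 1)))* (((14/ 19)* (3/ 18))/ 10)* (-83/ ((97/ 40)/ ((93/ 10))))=-5146/ 16587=-0.31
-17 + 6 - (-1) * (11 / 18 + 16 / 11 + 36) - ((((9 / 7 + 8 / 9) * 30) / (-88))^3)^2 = 16740889929082907783 / 622345892187672576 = 26.90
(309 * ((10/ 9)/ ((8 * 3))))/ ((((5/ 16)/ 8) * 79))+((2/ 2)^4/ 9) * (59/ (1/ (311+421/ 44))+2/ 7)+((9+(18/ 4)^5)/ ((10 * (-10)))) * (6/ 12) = 2096.90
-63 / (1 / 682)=-42966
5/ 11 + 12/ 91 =587/ 1001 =0.59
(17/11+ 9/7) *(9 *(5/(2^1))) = 4905/77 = 63.70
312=312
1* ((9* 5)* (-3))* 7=-945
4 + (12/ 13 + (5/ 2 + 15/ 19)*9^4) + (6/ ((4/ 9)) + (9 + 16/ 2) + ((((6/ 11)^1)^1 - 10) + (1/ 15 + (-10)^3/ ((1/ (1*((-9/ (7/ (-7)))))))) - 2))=513768617/ 40755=12606.27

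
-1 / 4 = -0.25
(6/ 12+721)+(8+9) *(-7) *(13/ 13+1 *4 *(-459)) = 219086.50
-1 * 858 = -858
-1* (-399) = 399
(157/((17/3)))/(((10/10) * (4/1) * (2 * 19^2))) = 471/49096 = 0.01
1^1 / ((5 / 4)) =4 / 5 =0.80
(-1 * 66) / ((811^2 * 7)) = -0.00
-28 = -28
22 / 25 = 0.88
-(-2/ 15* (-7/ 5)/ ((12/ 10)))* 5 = -7/ 9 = -0.78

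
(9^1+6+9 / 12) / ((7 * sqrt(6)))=3 * sqrt(6) / 8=0.92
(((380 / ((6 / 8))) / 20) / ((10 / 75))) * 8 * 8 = 12160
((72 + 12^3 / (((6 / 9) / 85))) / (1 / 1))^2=48572633664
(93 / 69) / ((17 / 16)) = 496 / 391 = 1.27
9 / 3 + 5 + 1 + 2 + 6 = 17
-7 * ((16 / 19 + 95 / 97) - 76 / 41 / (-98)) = -6814247 / 528941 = -12.88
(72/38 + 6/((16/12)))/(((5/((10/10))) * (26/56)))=3402/1235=2.75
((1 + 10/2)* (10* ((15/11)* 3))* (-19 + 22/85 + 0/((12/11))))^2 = 739978448400/34969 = 21160983.97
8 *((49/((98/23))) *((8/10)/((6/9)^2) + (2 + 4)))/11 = 3588/55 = 65.24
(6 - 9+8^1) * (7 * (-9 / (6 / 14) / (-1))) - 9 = 726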